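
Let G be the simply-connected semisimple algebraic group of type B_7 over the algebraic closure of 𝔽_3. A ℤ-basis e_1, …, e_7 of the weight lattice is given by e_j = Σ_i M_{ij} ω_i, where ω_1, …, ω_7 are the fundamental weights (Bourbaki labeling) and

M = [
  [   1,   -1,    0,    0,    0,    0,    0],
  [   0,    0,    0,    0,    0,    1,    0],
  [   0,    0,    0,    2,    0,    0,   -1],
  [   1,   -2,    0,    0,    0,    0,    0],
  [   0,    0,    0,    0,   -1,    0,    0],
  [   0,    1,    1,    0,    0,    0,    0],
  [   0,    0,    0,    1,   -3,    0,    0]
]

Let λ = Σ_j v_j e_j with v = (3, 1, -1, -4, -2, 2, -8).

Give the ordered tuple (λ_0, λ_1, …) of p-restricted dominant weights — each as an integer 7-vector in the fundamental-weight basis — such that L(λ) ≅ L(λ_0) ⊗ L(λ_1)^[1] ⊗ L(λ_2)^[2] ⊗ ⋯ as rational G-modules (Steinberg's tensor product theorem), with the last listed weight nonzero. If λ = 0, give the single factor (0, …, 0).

ω-coordinates c = M·v, v = (3, 1, -1, -4, -2, 2, -8):
  c_1 = 1*3 + -1*1 + 0*-1 + 0*-4 + 0*-2 + 0*2 + 0*-8 = 2
  c_2 = 0*3 + 0*1 + 0*-1 + 0*-4 + 0*-2 + 1*2 + 0*-8 = 2
  c_3 = 0*3 + 0*1 + 0*-1 + 2*-4 + 0*-2 + 0*2 + -1*-8 = 0
  c_4 = 1*3 + -2*1 + 0*-1 + 0*-4 + 0*-2 + 0*2 + 0*-8 = 1
  c_5 = 0*3 + 0*1 + 0*-1 + 0*-4 + -1*-2 + 0*2 + 0*-8 = 2
  c_6 = 0*3 + 1*1 + 1*-1 + 0*-4 + 0*-2 + 0*2 + 0*-8 = 0
  c_7 = 0*3 + 0*1 + 0*-1 + 1*-4 + -3*-2 + 0*2 + 0*-8 = 2
p = 3; digits c_i = Σ_j d_{ij}·3^j, 0 ≤ d_{ij} < 3:
  c_1 = 2 = 2·3^0
  c_2 = 2 = 2·3^0
  c_3 = 0
  c_4 = 1 = 1·3^0
  c_5 = 2 = 2·3^0
  c_6 = 0
  c_7 = 2 = 2·3^0
Factor λ_0 = (2, 2, 0, 1, 2, 0, 2)

((2, 2, 0, 1, 2, 0, 2),)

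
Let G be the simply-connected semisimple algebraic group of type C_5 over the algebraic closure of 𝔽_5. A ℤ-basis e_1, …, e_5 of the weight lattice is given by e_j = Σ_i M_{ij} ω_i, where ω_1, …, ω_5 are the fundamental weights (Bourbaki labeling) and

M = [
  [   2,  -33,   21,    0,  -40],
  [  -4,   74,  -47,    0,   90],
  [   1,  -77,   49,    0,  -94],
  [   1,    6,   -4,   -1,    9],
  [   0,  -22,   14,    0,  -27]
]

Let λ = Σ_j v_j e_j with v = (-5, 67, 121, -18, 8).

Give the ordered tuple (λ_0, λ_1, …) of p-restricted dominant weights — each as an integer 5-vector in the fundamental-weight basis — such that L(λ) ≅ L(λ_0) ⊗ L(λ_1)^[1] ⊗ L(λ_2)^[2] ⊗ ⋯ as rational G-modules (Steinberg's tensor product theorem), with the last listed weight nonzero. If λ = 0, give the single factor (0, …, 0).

((0, 1, 3, 3, 4), (0, 2, 2, 0, 0))

Converting to the ω-basis (c_i = row i of M dotted with v = (-5, 67, 121, -18, 8)):
  c_1 = (2)·(-5) + (-33)·(67) + (21)·(121) + (0)·(-18) + (-40)·(8) = 0
  c_2 = (-4)·(-5) + (74)·(67) + (-47)·(121) + (0)·(-18) + (90)·(8) = 11
  c_3 = (1)·(-5) + (-77)·(67) + (49)·(121) + (0)·(-18) + (-94)·(8) = 13
  c_4 = (1)·(-5) + (6)·(67) + (-4)·(121) + (-1)·(-18) + (9)·(8) = 3
  c_5 = (0)·(-5) + (-22)·(67) + (14)·(121) + (0)·(-18) + (-27)·(8) = 4
Expand coordinatewise in base 5:
  c_1 = 0
  c_2 = 11 = 1·5^0 + 2·5^1
  c_3 = 13 = 3·5^0 + 2·5^1
  c_4 = 3 = 3·5^0
  c_5 = 4 = 4·5^0
λ_0 = (0, 1, 3, 3, 4)
λ_1 = (0, 2, 2, 0, 0)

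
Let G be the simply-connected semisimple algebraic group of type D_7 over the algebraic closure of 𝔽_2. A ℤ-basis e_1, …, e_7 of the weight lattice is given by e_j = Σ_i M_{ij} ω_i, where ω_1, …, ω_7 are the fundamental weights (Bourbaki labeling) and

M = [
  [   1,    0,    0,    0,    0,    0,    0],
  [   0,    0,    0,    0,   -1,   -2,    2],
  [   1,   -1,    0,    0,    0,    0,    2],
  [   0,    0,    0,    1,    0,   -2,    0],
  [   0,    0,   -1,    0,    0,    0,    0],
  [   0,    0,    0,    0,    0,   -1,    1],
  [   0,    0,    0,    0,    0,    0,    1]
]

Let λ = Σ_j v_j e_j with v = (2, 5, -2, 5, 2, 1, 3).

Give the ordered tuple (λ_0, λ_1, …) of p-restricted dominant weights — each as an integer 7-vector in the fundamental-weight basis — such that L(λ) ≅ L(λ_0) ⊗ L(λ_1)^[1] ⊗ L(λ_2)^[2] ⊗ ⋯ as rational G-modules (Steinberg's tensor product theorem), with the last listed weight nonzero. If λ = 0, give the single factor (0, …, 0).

((0, 0, 1, 1, 0, 0, 1), (1, 1, 1, 1, 1, 1, 1))

Compute c_i = Σ_j M_{ij} v_j with v = (2, 5, -2, 5, 2, 1, 3):
  c_1 = (1)·(2) + (0)·(5) + (0)·(-2) + (0)·(5) + (0)·(2) + (0)·(1) + (0)·(3) = 2
  c_2 = (0)·(2) + (0)·(5) + (0)·(-2) + (0)·(5) + (-1)·(2) + (-2)·(1) + (2)·(3) = 2
  c_3 = (1)·(2) + (-1)·(5) + (0)·(-2) + (0)·(5) + (0)·(2) + (0)·(1) + (2)·(3) = 3
  c_4 = (0)·(2) + (0)·(5) + (0)·(-2) + (1)·(5) + (0)·(2) + (-2)·(1) + (0)·(3) = 3
  c_5 = (0)·(2) + (0)·(5) + (-1)·(-2) + (0)·(5) + (0)·(2) + (0)·(1) + (0)·(3) = 2
  c_6 = (0)·(2) + (0)·(5) + (0)·(-2) + (0)·(5) + (0)·(2) + (-1)·(1) + (1)·(3) = 2
  c_7 = (0)·(2) + (0)·(5) + (0)·(-2) + (0)·(5) + (0)·(2) + (0)·(1) + (1)·(3) = 3
Expand coordinatewise in base 2:
  c_1 = 2 = 0·2^0 + 1·2^1
  c_2 = 2 = 0·2^0 + 1·2^1
  c_3 = 3 = 1·2^0 + 1·2^1
  c_4 = 3 = 1·2^0 + 1·2^1
  c_5 = 2 = 0·2^0 + 1·2^1
  c_6 = 2 = 0·2^0 + 1·2^1
  c_7 = 3 = 1·2^0 + 1·2^1
λ_0 = (0, 0, 1, 1, 0, 0, 1)
λ_1 = (1, 1, 1, 1, 1, 1, 1)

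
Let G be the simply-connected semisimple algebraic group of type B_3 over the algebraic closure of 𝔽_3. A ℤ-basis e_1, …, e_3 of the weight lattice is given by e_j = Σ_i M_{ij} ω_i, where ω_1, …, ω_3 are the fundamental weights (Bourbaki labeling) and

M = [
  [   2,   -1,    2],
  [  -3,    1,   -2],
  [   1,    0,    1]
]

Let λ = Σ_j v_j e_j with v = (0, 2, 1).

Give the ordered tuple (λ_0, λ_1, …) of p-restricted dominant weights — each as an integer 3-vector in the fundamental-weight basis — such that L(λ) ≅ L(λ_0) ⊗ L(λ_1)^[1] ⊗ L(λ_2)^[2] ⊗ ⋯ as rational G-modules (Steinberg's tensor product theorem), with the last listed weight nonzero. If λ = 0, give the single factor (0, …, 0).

((0, 0, 1),)

Compute c_i = Σ_j M_{ij} v_j with v = (0, 2, 1):
  c_1 = (2)·(0) + (-1)·(2) + (2)·(1) = 0
  c_2 = (-3)·(0) + (1)·(2) + (-2)·(1) = 0
  c_3 = (1)·(0) + (0)·(2) + (1)·(1) = 1
Base-3 expansion of each c_i:
  c_1 = 0
  c_2 = 0
  c_3 = 1 = 1·3^0
Factor λ_0 = (0, 0, 1)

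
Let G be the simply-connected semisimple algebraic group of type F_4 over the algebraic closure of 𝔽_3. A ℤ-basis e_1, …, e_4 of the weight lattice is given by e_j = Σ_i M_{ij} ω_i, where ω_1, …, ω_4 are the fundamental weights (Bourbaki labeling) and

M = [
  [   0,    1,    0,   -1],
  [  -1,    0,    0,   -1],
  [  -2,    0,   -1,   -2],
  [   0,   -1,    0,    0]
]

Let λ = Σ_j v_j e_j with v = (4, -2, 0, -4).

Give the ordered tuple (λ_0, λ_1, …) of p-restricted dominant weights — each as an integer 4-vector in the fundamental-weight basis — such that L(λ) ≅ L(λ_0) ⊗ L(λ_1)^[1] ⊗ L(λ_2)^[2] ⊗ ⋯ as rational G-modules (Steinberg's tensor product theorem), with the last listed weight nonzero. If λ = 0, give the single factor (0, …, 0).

((2, 0, 0, 2),)

Compute c_i = Σ_j M_{ij} v_j with v = (4, -2, 0, -4):
  c_1 = 0·4 + (1)·(-2) + 0·0 + (-1)·(-4) = 2
  c_2 = (-1)·(4) + (0)·(-2) + 0·0 + (-1)·(-4) = 0
  c_3 = (-2)·(4) + (0)·(-2) + (-1)·(0) + (-2)·(-4) = 0
  c_4 = 0·4 + (-1)·(-2) + 0·0 + (0)·(-4) = 2
Base-3 expansion of each c_i:
  c_1 = 2 = 2·3^0
  c_2 = 0
  c_3 = 0
  c_4 = 2 = 2·3^0
p-restricted factor λ_0 = (2, 0, 0, 2)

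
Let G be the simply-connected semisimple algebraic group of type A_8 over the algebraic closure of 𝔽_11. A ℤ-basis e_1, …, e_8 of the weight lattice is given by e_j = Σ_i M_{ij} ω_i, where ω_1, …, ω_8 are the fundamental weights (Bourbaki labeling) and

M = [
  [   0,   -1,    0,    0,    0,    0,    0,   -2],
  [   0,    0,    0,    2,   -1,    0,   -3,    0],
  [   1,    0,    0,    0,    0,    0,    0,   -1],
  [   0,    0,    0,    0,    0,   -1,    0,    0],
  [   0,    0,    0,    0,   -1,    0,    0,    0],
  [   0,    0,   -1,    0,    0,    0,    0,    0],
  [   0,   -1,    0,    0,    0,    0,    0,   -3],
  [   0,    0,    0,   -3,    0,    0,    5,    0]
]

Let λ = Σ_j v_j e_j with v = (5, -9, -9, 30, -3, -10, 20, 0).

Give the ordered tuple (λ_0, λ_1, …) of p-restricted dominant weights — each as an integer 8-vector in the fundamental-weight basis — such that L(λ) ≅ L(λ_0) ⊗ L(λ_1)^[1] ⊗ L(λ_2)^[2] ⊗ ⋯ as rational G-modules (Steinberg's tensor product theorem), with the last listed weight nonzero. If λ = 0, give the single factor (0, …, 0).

((9, 3, 5, 10, 3, 9, 9, 10),)

Compute c_i = Σ_j M_{ij} v_j with v = (5, -9, -9, 30, -3, -10, 20, 0):
  c_1 = (0)·(5) + (-1)·(-9) + (0)·(-9) + (0)·(30) + (0)·(-3) + (0)·(-10) + (0)·(20) + (-2)·(0) = 9
  c_2 = (0)·(5) + (0)·(-9) + (0)·(-9) + (2)·(30) + (-1)·(-3) + (0)·(-10) + (-3)·(20) + (0)·(0) = 3
  c_3 = (1)·(5) + (0)·(-9) + (0)·(-9) + (0)·(30) + (0)·(-3) + (0)·(-10) + (0)·(20) + (-1)·(0) = 5
  c_4 = (0)·(5) + (0)·(-9) + (0)·(-9) + (0)·(30) + (0)·(-3) + (-1)·(-10) + (0)·(20) + (0)·(0) = 10
  c_5 = (0)·(5) + (0)·(-9) + (0)·(-9) + (0)·(30) + (-1)·(-3) + (0)·(-10) + (0)·(20) + (0)·(0) = 3
  c_6 = (0)·(5) + (0)·(-9) + (-1)·(-9) + (0)·(30) + (0)·(-3) + (0)·(-10) + (0)·(20) + (0)·(0) = 9
  c_7 = (0)·(5) + (-1)·(-9) + (0)·(-9) + (0)·(30) + (0)·(-3) + (0)·(-10) + (0)·(20) + (-3)·(0) = 9
  c_8 = (0)·(5) + (0)·(-9) + (0)·(-9) + (-3)·(30) + (0)·(-3) + (0)·(-10) + (5)·(20) + (0)·(0) = 10
p = 11; digits c_i = Σ_j d_{ij}·11^j, 0 ≤ d_{ij} < 11:
  c_1 = 9 = 9·11^0
  c_2 = 3 = 3·11^0
  c_3 = 5 = 5·11^0
  c_4 = 10 = 10·11^0
  c_5 = 3 = 3·11^0
  c_6 = 9 = 9·11^0
  c_7 = 9 = 9·11^0
  c_8 = 10 = 10·11^0
Factor λ_0 = (9, 3, 5, 10, 3, 9, 9, 10)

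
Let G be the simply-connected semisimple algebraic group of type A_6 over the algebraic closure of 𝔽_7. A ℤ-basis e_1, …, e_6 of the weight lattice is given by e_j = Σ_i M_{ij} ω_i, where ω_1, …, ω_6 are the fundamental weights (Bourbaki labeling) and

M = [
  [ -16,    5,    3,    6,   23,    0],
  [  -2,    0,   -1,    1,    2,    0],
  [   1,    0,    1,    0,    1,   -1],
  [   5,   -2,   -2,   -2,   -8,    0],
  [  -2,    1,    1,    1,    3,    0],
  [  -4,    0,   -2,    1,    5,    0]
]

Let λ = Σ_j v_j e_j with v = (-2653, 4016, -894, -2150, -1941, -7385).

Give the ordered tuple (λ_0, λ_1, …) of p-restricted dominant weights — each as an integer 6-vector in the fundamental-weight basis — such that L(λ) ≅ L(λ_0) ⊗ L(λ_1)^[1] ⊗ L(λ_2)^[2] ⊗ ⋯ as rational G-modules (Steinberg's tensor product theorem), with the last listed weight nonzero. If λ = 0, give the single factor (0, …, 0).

Change of basis e → ω: c = M·v where v = (-2653, 4016, -894, -2150, -1941, -7385):
  c_1 = -16*-2653 + 5*4016 + 3*-894 + 6*-2150 + 23*-1941 + 0*-7385 = 2303
  c_2 = -2*-2653 + 0*4016 + -1*-894 + 1*-2150 + 2*-1941 + 0*-7385 = 168
  c_3 = 1*-2653 + 0*4016 + 1*-894 + 0*-2150 + 1*-1941 + -1*-7385 = 1897
  c_4 = 5*-2653 + -2*4016 + -2*-894 + -2*-2150 + -8*-1941 + 0*-7385 = 319
  c_5 = -2*-2653 + 1*4016 + 1*-894 + 1*-2150 + 3*-1941 + 0*-7385 = 455
  c_6 = -4*-2653 + 0*4016 + -2*-894 + 1*-2150 + 5*-1941 + 0*-7385 = 545
Writing each c_i in base p = 7:
  c_1 = 2303 = 0·7^0 + 0·7^1 + 5·7^2 + 6·7^3
  c_2 = 168 = 0·7^0 + 3·7^1 + 3·7^2
  c_3 = 1897 = 0·7^0 + 5·7^1 + 3·7^2 + 5·7^3
  c_4 = 319 = 4·7^0 + 3·7^1 + 6·7^2
  c_5 = 455 = 0·7^0 + 2·7^1 + 2·7^2 + 1·7^3
  c_6 = 545 = 6·7^0 + 0·7^1 + 4·7^2 + 1·7^3
p-restricted factor λ_0 = (0, 0, 0, 4, 0, 6)
p-restricted factor λ_1 = (0, 3, 5, 3, 2, 0)
p-restricted factor λ_2 = (5, 3, 3, 6, 2, 4)
p-restricted factor λ_3 = (6, 0, 5, 0, 1, 1)

((0, 0, 0, 4, 0, 6), (0, 3, 5, 3, 2, 0), (5, 3, 3, 6, 2, 4), (6, 0, 5, 0, 1, 1))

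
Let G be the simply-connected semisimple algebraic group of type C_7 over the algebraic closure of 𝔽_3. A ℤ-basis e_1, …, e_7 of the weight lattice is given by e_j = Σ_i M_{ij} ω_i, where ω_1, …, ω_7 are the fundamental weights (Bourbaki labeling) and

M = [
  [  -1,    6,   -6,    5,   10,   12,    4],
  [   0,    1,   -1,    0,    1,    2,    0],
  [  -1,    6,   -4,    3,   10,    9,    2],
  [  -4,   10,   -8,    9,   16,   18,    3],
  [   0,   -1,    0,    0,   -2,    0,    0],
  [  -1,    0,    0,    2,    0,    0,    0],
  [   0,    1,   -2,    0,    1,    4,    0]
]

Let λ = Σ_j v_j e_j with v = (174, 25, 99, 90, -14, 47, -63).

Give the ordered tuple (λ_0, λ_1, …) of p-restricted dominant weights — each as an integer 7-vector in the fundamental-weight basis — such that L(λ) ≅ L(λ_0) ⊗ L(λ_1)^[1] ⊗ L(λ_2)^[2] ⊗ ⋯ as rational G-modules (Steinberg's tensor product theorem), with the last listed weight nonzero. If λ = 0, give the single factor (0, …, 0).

((1, 0, 1, 2, 0, 0, 1), (1, 2, 2, 1, 1, 2, 0))

In the fundamental-weight basis, λ has coordinates c = M·v (v = (174, 25, 99, 90, -14, 47, -63)):
  c_1 = -1*174 + 6*25 + -6*99 + 5*90 + 10*-14 + 12*47 + 4*-63 = 4
  c_2 = 0*174 + 1*25 + -1*99 + 0*90 + 1*-14 + 2*47 + 0*-63 = 6
  c_3 = -1*174 + 6*25 + -4*99 + 3*90 + 10*-14 + 9*47 + 2*-63 = 7
  c_4 = -4*174 + 10*25 + -8*99 + 9*90 + 16*-14 + 18*47 + 3*-63 = 5
  c_5 = 0*174 + -1*25 + 0*99 + 0*90 + -2*-14 + 0*47 + 0*-63 = 3
  c_6 = -1*174 + 0*25 + 0*99 + 2*90 + 0*-14 + 0*47 + 0*-63 = 6
  c_7 = 0*174 + 1*25 + -2*99 + 0*90 + 1*-14 + 4*47 + 0*-63 = 1
Writing each c_i in base p = 3:
  c_1 = 4 = 1·3^0 + 1·3^1
  c_2 = 6 = 0·3^0 + 2·3^1
  c_3 = 7 = 1·3^0 + 2·3^1
  c_4 = 5 = 2·3^0 + 1·3^1
  c_5 = 3 = 0·3^0 + 1·3^1
  c_6 = 6 = 0·3^0 + 2·3^1
  c_7 = 1 = 1·3^0
Factor λ_0 = (1, 0, 1, 2, 0, 0, 1)
Factor λ_1 = (1, 2, 2, 1, 1, 2, 0)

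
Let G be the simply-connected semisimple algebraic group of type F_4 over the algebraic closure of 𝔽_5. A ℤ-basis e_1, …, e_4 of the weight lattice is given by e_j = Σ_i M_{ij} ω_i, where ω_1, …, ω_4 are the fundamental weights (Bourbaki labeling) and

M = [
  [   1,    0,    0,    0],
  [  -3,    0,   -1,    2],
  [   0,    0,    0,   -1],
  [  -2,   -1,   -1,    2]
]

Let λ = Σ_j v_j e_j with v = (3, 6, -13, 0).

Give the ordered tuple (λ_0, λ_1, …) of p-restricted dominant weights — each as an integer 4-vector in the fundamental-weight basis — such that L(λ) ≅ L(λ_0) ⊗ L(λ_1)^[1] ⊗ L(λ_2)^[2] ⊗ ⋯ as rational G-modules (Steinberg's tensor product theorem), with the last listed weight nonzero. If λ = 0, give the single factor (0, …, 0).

In the fundamental-weight basis, λ has coordinates c = M·v (v = (3, 6, -13, 0)):
  c_1 = 1·3 + 0·6 + (0)·(-13) + 0·0 = 3
  c_2 = (-3)·(3) + 0·6 + (-1)·(-13) + 2·0 = 4
  c_3 = 0·3 + 0·6 + (0)·(-13) + (-1)·(0) = 0
  c_4 = (-2)·(3) + (-1)·(6) + (-1)·(-13) + 2·0 = 1
Writing each c_i in base p = 5:
  c_1 = 3 = 3·5^0
  c_2 = 4 = 4·5^0
  c_3 = 0
  c_4 = 1 = 1·5^0
Factor λ_0 = (3, 4, 0, 1)

((3, 4, 0, 1),)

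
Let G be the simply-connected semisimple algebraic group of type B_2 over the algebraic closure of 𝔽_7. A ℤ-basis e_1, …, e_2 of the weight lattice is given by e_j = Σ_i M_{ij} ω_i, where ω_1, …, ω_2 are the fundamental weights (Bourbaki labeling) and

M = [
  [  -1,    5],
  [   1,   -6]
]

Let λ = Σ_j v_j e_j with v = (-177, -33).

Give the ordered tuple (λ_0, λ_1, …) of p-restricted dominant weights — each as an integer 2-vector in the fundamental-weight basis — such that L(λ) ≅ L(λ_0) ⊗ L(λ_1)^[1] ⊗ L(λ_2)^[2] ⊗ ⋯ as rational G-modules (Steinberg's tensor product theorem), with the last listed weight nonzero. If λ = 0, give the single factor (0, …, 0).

((5, 0), (1, 3))

In the fundamental-weight basis, λ has coordinates c = M·v (v = (-177, -33)):
  c_1 = (-1)·(-177) + (5)·(-33) = 12
  c_2 = (1)·(-177) + (-6)·(-33) = 21
Base-7 expansion of each c_i:
  c_1 = 12 = 5·7^0 + 1·7^1
  c_2 = 21 = 0·7^0 + 3·7^1
Factor λ_0 = (5, 0)
Factor λ_1 = (1, 3)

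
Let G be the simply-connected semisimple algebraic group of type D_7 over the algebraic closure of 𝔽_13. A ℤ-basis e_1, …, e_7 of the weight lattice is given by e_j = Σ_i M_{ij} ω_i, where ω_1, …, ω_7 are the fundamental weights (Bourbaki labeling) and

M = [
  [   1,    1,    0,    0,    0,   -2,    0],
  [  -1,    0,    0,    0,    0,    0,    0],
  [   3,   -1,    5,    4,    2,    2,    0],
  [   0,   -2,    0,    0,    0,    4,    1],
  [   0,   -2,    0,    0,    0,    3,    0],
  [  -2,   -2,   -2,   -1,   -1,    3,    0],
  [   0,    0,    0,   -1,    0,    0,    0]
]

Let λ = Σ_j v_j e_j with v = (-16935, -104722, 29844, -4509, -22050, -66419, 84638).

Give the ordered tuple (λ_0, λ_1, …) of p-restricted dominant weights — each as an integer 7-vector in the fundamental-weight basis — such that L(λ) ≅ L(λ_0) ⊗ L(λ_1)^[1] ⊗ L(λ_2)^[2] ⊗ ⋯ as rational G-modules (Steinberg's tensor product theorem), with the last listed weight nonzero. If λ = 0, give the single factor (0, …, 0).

((1, 9, 12, 1, 8, 8, 11), (2, 2, 3, 1, 3, 8, 8), (1, 9, 9, 12, 8, 12, 0), (5, 7, 3, 12, 4, 4, 2))

ω-coordinates c = M·v, v = (-16935, -104722, 29844, -4509, -22050, -66419, 84638):
  c_1 = 1*-16935 + 1*-104722 + 0*29844 + 0*-4509 + 0*-22050 + -2*-66419 + 0*84638 = 11181
  c_2 = -1*-16935 + 0*-104722 + 0*29844 + 0*-4509 + 0*-22050 + 0*-66419 + 0*84638 = 16935
  c_3 = 3*-16935 + -1*-104722 + 5*29844 + 4*-4509 + 2*-22050 + 2*-66419 + 0*84638 = 8163
  c_4 = 0*-16935 + -2*-104722 + 0*29844 + 0*-4509 + 0*-22050 + 4*-66419 + 1*84638 = 28406
  c_5 = 0*-16935 + -2*-104722 + 0*29844 + 0*-4509 + 0*-22050 + 3*-66419 + 0*84638 = 10187
  c_6 = -2*-16935 + -2*-104722 + -2*29844 + -1*-4509 + -1*-22050 + 3*-66419 + 0*84638 = 10928
  c_7 = 0*-16935 + 0*-104722 + 0*29844 + -1*-4509 + 0*-22050 + 0*-66419 + 0*84638 = 4509
p = 13; digits c_i = Σ_j d_{ij}·13^j, 0 ≤ d_{ij} < 13:
  c_1 = 11181 = 1·13^0 + 2·13^1 + 1·13^2 + 5·13^3
  c_2 = 16935 = 9·13^0 + 2·13^1 + 9·13^2 + 7·13^3
  c_3 = 8163 = 12·13^0 + 3·13^1 + 9·13^2 + 3·13^3
  c_4 = 28406 = 1·13^0 + 1·13^1 + 12·13^2 + 12·13^3
  c_5 = 10187 = 8·13^0 + 3·13^1 + 8·13^2 + 4·13^3
  c_6 = 10928 = 8·13^0 + 8·13^1 + 12·13^2 + 4·13^3
  c_7 = 4509 = 11·13^0 + 8·13^1 + 0·13^2 + 2·13^3
p-restricted factor λ_0 = (1, 9, 12, 1, 8, 8, 11)
p-restricted factor λ_1 = (2, 2, 3, 1, 3, 8, 8)
p-restricted factor λ_2 = (1, 9, 9, 12, 8, 12, 0)
p-restricted factor λ_3 = (5, 7, 3, 12, 4, 4, 2)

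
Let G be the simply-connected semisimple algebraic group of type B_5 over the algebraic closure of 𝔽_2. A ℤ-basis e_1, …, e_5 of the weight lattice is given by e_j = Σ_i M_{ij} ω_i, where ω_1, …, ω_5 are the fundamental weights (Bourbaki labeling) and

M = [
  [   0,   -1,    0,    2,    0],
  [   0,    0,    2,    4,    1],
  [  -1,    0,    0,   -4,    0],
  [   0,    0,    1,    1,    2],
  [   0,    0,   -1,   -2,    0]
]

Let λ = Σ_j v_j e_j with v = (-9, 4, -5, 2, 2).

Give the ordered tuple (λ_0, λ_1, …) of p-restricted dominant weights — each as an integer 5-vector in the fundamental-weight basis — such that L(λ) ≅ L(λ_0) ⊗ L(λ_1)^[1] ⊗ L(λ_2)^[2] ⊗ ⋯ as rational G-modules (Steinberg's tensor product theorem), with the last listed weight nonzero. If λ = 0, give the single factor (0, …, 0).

Converting to the ω-basis (c_i = row i of M dotted with v = (-9, 4, -5, 2, 2)):
  c_1 = (0)·(-9) + (-1)·(4) + (0)·(-5) + 2·2 + 0·2 = 0
  c_2 = (0)·(-9) + 0·4 + (2)·(-5) + 4·2 + 1·2 = 0
  c_3 = (-1)·(-9) + 0·4 + (0)·(-5) + (-4)·(2) + 0·2 = 1
  c_4 = (0)·(-9) + 0·4 + (1)·(-5) + 1·2 + 2·2 = 1
  c_5 = (0)·(-9) + 0·4 + (-1)·(-5) + (-2)·(2) + 0·2 = 1
Base-2 expansion of each c_i:
  c_1 = 0
  c_2 = 0
  c_3 = 1 = 1·2^0
  c_4 = 1 = 1·2^0
  c_5 = 1 = 1·2^0
p-restricted factor λ_0 = (0, 0, 1, 1, 1)

((0, 0, 1, 1, 1),)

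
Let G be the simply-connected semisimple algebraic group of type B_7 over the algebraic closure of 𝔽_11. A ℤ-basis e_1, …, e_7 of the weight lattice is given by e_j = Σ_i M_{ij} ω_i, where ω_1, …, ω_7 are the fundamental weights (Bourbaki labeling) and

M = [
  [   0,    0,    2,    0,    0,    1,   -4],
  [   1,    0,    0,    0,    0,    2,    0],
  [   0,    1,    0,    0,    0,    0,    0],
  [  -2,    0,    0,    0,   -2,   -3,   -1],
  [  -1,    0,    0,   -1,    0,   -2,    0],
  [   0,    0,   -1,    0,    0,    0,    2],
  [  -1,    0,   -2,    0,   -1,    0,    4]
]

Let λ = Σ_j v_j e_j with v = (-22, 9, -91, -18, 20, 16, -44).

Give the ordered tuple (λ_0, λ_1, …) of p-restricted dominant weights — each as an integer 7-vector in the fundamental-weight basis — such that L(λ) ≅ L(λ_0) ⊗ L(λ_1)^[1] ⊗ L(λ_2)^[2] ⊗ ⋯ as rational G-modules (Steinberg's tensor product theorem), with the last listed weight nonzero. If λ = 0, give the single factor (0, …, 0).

((10, 10, 9, 0, 8, 3, 8),)

Converting to the ω-basis (c_i = row i of M dotted with v = (-22, 9, -91, -18, 20, 16, -44)):
  c_1 = (0)·(-22) + (0)·(9) + (2)·(-91) + (0)·(-18) + (0)·(20) + (1)·(16) + (-4)·(-44) = 10
  c_2 = (1)·(-22) + (0)·(9) + (0)·(-91) + (0)·(-18) + (0)·(20) + (2)·(16) + (0)·(-44) = 10
  c_3 = (0)·(-22) + (1)·(9) + (0)·(-91) + (0)·(-18) + (0)·(20) + (0)·(16) + (0)·(-44) = 9
  c_4 = (-2)·(-22) + (0)·(9) + (0)·(-91) + (0)·(-18) + (-2)·(20) + (-3)·(16) + (-1)·(-44) = 0
  c_5 = (-1)·(-22) + (0)·(9) + (0)·(-91) + (-1)·(-18) + (0)·(20) + (-2)·(16) + (0)·(-44) = 8
  c_6 = (0)·(-22) + (0)·(9) + (-1)·(-91) + (0)·(-18) + (0)·(20) + (0)·(16) + (2)·(-44) = 3
  c_7 = (-1)·(-22) + (0)·(9) + (-2)·(-91) + (0)·(-18) + (-1)·(20) + (0)·(16) + (4)·(-44) = 8
Expand coordinatewise in base 11:
  c_1 = 10 = 10·11^0
  c_2 = 10 = 10·11^0
  c_3 = 9 = 9·11^0
  c_4 = 0
  c_5 = 8 = 8·11^0
  c_6 = 3 = 3·11^0
  c_7 = 8 = 8·11^0
Factor λ_0 = (10, 10, 9, 0, 8, 3, 8)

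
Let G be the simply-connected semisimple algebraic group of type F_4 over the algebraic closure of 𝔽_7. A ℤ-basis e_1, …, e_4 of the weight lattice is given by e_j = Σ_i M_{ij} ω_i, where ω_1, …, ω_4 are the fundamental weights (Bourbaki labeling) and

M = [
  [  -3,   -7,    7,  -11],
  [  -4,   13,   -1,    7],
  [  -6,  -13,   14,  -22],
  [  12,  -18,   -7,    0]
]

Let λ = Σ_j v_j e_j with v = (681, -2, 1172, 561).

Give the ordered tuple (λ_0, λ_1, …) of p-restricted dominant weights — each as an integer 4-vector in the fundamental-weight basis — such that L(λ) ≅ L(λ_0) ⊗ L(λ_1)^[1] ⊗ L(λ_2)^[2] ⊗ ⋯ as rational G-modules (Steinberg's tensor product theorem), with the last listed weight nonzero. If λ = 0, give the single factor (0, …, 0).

Converting to the ω-basis (c_i = row i of M dotted with v = (681, -2, 1172, 561)):
  c_1 = (-3)·(681) + (-7)·(-2) + 7·1172 + (-11)·(561) = 4
  c_2 = (-4)·(681) + (13)·(-2) + (-1)·(1172) + 7·561 = 5
  c_3 = (-6)·(681) + (-13)·(-2) + 14·1172 + (-22)·(561) = 6
  c_4 = 12·681 + (-18)·(-2) + (-7)·(1172) + 0·561 = 4
Writing each c_i in base p = 7:
  c_1 = 4 = 4·7^0
  c_2 = 5 = 5·7^0
  c_3 = 6 = 6·7^0
  c_4 = 4 = 4·7^0
Factor λ_0 = (4, 5, 6, 4)

((4, 5, 6, 4),)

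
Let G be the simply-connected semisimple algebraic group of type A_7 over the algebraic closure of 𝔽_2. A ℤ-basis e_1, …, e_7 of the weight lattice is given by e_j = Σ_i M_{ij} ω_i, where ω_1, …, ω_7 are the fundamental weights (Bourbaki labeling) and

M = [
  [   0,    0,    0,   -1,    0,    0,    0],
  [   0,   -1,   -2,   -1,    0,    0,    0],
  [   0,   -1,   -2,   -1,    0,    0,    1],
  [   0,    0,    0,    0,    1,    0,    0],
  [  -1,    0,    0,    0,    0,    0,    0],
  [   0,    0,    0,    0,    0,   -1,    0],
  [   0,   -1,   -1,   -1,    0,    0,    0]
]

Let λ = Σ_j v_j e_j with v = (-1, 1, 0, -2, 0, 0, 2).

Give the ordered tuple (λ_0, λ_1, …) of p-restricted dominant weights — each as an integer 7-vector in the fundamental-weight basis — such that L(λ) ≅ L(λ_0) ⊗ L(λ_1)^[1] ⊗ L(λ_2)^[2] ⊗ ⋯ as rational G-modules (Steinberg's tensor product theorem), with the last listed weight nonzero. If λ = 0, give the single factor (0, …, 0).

((0, 1, 1, 0, 1, 0, 1), (1, 0, 1, 0, 0, 0, 0))

Compute c_i = Σ_j M_{ij} v_j with v = (-1, 1, 0, -2, 0, 0, 2):
  c_1 = (0)·(-1) + 0·1 + 0·0 + (-1)·(-2) + 0·0 + 0·0 + 0·2 = 2
  c_2 = (0)·(-1) + (-1)·(1) + (-2)·(0) + (-1)·(-2) + 0·0 + 0·0 + 0·2 = 1
  c_3 = (0)·(-1) + (-1)·(1) + (-2)·(0) + (-1)·(-2) + 0·0 + 0·0 + 1·2 = 3
  c_4 = (0)·(-1) + 0·1 + 0·0 + (0)·(-2) + 1·0 + 0·0 + 0·2 = 0
  c_5 = (-1)·(-1) + 0·1 + 0·0 + (0)·(-2) + 0·0 + 0·0 + 0·2 = 1
  c_6 = (0)·(-1) + 0·1 + 0·0 + (0)·(-2) + 0·0 + (-1)·(0) + 0·2 = 0
  c_7 = (0)·(-1) + (-1)·(1) + (-1)·(0) + (-1)·(-2) + 0·0 + 0·0 + 0·2 = 1
p = 2; digits c_i = Σ_j d_{ij}·2^j, 0 ≤ d_{ij} < 2:
  c_1 = 2 = 0·2^0 + 1·2^1
  c_2 = 1 = 1·2^0
  c_3 = 3 = 1·2^0 + 1·2^1
  c_4 = 0
  c_5 = 1 = 1·2^0
  c_6 = 0
  c_7 = 1 = 1·2^0
λ_0 = (0, 1, 1, 0, 1, 0, 1)
λ_1 = (1, 0, 1, 0, 0, 0, 0)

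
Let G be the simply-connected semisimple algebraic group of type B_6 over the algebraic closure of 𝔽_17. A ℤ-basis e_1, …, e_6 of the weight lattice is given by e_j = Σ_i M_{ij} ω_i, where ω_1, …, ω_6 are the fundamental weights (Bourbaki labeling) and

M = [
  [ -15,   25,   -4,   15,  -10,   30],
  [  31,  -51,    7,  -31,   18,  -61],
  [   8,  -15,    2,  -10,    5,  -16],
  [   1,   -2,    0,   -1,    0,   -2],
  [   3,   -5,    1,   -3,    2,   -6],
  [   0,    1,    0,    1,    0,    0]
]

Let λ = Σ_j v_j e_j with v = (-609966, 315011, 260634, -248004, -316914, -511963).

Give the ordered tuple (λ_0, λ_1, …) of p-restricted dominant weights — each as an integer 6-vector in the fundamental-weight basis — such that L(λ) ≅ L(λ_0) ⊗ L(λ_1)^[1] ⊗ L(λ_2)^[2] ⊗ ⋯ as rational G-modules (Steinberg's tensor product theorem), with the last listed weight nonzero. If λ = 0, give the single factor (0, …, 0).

In the fundamental-weight basis, λ has coordinates c = M·v (v = (-609966, 315011, 260634, -248004, -316914, -511963)):
  c_1 = -15*-609966 + 25*315011 + -4*260634 + 15*-248004 + -10*-316914 + 30*-511963 = 72419
  c_2 = 31*-609966 + -51*315011 + 7*260634 + -31*-248004 + 18*-316914 + -61*-511963 = 63346
  c_3 = 8*-609966 + -15*315011 + 2*260634 + -10*-248004 + 5*-316914 + -16*-511963 = 3253
  c_4 = 1*-609966 + -2*315011 + 0*260634 + -1*-248004 + 0*-316914 + -2*-511963 = 31942
  c_5 = 3*-609966 + -5*315011 + 1*260634 + -3*-248004 + 2*-316914 + -6*-511963 = 37643
  c_6 = 0*-609966 + 1*315011 + 0*260634 + 1*-248004 + 0*-316914 + 0*-511963 = 67007
Expand coordinatewise in base 17:
  c_1 = 72419 = 16·17^0 + 9·17^1 + 12·17^2 + 14·17^3
  c_2 = 63346 = 4·17^0 + 3·17^1 + 15·17^2 + 12·17^3
  c_3 = 3253 = 6·17^0 + 4·17^1 + 11·17^2
  c_4 = 31942 = 16·17^0 + 8·17^1 + 8·17^2 + 6·17^3
  c_5 = 37643 = 5·17^0 + 4·17^1 + 11·17^2 + 7·17^3
  c_6 = 67007 = 10·17^0 + 14·17^1 + 10·17^2 + 13·17^3
λ_0 = (16, 4, 6, 16, 5, 10)
λ_1 = (9, 3, 4, 8, 4, 14)
λ_2 = (12, 15, 11, 8, 11, 10)
λ_3 = (14, 12, 0, 6, 7, 13)

((16, 4, 6, 16, 5, 10), (9, 3, 4, 8, 4, 14), (12, 15, 11, 8, 11, 10), (14, 12, 0, 6, 7, 13))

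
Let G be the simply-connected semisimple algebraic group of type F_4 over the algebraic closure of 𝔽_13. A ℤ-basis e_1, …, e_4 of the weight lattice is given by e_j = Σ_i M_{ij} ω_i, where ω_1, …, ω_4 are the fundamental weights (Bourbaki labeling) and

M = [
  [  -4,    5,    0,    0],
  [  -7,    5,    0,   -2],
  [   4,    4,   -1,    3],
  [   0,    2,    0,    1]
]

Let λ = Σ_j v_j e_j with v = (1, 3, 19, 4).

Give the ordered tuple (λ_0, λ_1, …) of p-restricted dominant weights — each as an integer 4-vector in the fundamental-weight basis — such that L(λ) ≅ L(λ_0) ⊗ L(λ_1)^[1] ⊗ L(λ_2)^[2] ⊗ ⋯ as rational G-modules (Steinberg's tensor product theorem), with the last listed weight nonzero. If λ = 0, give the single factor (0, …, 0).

Change of basis e → ω: c = M·v where v = (1, 3, 19, 4):
  c_1 = (-4)·(1) + (5)·(3) + (0)·(19) + (0)·(4) = 11
  c_2 = (-7)·(1) + (5)·(3) + (0)·(19) + (-2)·(4) = 0
  c_3 = (4)·(1) + (4)·(3) + (-1)·(19) + (3)·(4) = 9
  c_4 = (0)·(1) + (2)·(3) + (0)·(19) + (1)·(4) = 10
p = 13; digits c_i = Σ_j d_{ij}·13^j, 0 ≤ d_{ij} < 13:
  c_1 = 11 = 11·13^0
  c_2 = 0
  c_3 = 9 = 9·13^0
  c_4 = 10 = 10·13^0
Factor λ_0 = (11, 0, 9, 10)

((11, 0, 9, 10),)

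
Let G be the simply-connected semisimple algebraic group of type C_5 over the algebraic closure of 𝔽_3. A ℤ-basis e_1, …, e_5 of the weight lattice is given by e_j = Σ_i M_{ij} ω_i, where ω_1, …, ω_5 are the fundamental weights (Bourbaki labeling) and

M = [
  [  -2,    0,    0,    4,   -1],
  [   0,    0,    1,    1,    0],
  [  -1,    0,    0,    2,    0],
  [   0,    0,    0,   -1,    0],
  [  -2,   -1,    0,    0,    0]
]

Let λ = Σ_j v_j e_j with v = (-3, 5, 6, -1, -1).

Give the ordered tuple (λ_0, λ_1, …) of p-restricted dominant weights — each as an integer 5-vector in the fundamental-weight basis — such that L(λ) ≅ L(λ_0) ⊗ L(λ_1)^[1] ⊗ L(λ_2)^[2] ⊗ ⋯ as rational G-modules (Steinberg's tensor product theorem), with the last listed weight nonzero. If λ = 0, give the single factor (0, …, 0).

In the fundamental-weight basis, λ has coordinates c = M·v (v = (-3, 5, 6, -1, -1)):
  c_1 = (-2)·(-3) + (0)·(5) + (0)·(6) + (4)·(-1) + (-1)·(-1) = 3
  c_2 = (0)·(-3) + (0)·(5) + (1)·(6) + (1)·(-1) + (0)·(-1) = 5
  c_3 = (-1)·(-3) + (0)·(5) + (0)·(6) + (2)·(-1) + (0)·(-1) = 1
  c_4 = (0)·(-3) + (0)·(5) + (0)·(6) + (-1)·(-1) + (0)·(-1) = 1
  c_5 = (-2)·(-3) + (-1)·(5) + (0)·(6) + (0)·(-1) + (0)·(-1) = 1
p = 3; digits c_i = Σ_j d_{ij}·3^j, 0 ≤ d_{ij} < 3:
  c_1 = 3 = 0·3^0 + 1·3^1
  c_2 = 5 = 2·3^0 + 1·3^1
  c_3 = 1 = 1·3^0
  c_4 = 1 = 1·3^0
  c_5 = 1 = 1·3^0
λ_0 = (0, 2, 1, 1, 1)
λ_1 = (1, 1, 0, 0, 0)

((0, 2, 1, 1, 1), (1, 1, 0, 0, 0))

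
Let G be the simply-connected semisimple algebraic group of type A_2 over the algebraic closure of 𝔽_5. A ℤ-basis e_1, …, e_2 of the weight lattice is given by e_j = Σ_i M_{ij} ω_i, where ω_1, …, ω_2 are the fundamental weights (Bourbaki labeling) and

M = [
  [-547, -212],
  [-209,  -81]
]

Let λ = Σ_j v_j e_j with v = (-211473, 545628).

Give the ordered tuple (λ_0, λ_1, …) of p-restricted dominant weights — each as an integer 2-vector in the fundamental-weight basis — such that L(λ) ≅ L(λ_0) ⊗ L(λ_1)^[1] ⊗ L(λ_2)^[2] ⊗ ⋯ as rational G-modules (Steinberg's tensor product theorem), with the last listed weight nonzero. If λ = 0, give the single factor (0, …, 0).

((0, 4), (4, 2), (3, 4), (0, 0), (4, 3))

Converting to the ω-basis (c_i = row i of M dotted with v = (-211473, 545628)):
  c_1 = -547*-211473 + -212*545628 = 2595
  c_2 = -209*-211473 + -81*545628 = 1989
Base-5 expansion of each c_i:
  c_1 = 2595 = 0·5^0 + 4·5^1 + 3·5^2 + 0·5^3 + 4·5^4
  c_2 = 1989 = 4·5^0 + 2·5^1 + 4·5^2 + 0·5^3 + 3·5^4
p-restricted factor λ_0 = (0, 4)
p-restricted factor λ_1 = (4, 2)
p-restricted factor λ_2 = (3, 4)
p-restricted factor λ_3 = (0, 0)
p-restricted factor λ_4 = (4, 3)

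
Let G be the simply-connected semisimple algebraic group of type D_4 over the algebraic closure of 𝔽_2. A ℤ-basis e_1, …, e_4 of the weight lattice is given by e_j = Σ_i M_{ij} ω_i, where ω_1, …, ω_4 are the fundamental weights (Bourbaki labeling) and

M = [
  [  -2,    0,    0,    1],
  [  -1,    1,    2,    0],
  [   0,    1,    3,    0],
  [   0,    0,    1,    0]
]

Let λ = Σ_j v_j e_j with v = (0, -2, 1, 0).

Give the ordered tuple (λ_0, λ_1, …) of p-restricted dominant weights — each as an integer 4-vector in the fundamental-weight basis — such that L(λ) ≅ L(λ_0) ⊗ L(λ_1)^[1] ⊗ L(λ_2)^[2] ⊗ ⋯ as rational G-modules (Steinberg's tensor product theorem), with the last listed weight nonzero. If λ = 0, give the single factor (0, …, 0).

In the fundamental-weight basis, λ has coordinates c = M·v (v = (0, -2, 1, 0)):
  c_1 = -2*0 + 0*-2 + 0*1 + 1*0 = 0
  c_2 = -1*0 + 1*-2 + 2*1 + 0*0 = 0
  c_3 = 0*0 + 1*-2 + 3*1 + 0*0 = 1
  c_4 = 0*0 + 0*-2 + 1*1 + 0*0 = 1
Expand coordinatewise in base 2:
  c_1 = 0
  c_2 = 0
  c_3 = 1 = 1·2^0
  c_4 = 1 = 1·2^0
Factor λ_0 = (0, 0, 1, 1)

((0, 0, 1, 1),)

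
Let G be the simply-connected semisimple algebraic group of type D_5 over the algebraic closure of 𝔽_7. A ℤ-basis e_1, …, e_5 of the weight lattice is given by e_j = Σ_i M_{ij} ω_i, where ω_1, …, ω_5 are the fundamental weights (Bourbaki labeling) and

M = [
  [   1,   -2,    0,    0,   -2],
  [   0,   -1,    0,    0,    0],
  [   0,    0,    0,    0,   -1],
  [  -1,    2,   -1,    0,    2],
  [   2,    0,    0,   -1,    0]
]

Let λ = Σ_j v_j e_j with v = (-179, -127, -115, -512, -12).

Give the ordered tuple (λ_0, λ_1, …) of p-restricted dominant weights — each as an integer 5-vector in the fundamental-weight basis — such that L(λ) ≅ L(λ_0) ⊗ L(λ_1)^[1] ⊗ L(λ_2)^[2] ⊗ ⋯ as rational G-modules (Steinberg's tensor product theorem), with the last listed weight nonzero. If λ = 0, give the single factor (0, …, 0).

((1, 1, 5, 2, 0), (0, 4, 1, 2, 1), (2, 2, 0, 0, 3))

Compute c_i = Σ_j M_{ij} v_j with v = (-179, -127, -115, -512, -12):
  c_1 = (1)·(-179) + (-2)·(-127) + (0)·(-115) + (0)·(-512) + (-2)·(-12) = 99
  c_2 = (0)·(-179) + (-1)·(-127) + (0)·(-115) + (0)·(-512) + (0)·(-12) = 127
  c_3 = (0)·(-179) + (0)·(-127) + (0)·(-115) + (0)·(-512) + (-1)·(-12) = 12
  c_4 = (-1)·(-179) + (2)·(-127) + (-1)·(-115) + (0)·(-512) + (2)·(-12) = 16
  c_5 = (2)·(-179) + (0)·(-127) + (0)·(-115) + (-1)·(-512) + (0)·(-12) = 154
Writing each c_i in base p = 7:
  c_1 = 99 = 1·7^0 + 0·7^1 + 2·7^2
  c_2 = 127 = 1·7^0 + 4·7^1 + 2·7^2
  c_3 = 12 = 5·7^0 + 1·7^1
  c_4 = 16 = 2·7^0 + 2·7^1
  c_5 = 154 = 0·7^0 + 1·7^1 + 3·7^2
p-restricted factor λ_0 = (1, 1, 5, 2, 0)
p-restricted factor λ_1 = (0, 4, 1, 2, 1)
p-restricted factor λ_2 = (2, 2, 0, 0, 3)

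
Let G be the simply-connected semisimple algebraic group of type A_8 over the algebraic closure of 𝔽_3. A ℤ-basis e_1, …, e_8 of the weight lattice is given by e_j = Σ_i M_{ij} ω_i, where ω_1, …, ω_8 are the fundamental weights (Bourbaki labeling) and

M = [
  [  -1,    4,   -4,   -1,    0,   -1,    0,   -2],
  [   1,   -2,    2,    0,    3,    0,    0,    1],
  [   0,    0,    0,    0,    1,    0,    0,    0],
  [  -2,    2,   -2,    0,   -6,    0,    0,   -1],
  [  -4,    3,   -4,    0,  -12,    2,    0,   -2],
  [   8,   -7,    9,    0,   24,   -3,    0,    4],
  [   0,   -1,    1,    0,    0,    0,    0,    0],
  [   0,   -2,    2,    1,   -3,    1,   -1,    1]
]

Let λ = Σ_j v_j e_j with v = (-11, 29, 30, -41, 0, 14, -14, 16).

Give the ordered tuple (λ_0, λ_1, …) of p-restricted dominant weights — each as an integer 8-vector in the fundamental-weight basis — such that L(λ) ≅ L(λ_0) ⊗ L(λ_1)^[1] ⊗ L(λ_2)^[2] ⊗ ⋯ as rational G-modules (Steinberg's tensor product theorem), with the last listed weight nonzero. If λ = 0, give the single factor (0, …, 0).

((2, 1, 0, 1, 1, 1, 1, 2), (0, 2, 0, 1, 2, 0, 0, 1))

ω-coordinates c = M·v, v = (-11, 29, 30, -41, 0, 14, -14, 16):
  c_1 = -1*-11 + 4*29 + -4*30 + -1*-41 + 0*0 + -1*14 + 0*-14 + -2*16 = 2
  c_2 = 1*-11 + -2*29 + 2*30 + 0*-41 + 3*0 + 0*14 + 0*-14 + 1*16 = 7
  c_3 = 0*-11 + 0*29 + 0*30 + 0*-41 + 1*0 + 0*14 + 0*-14 + 0*16 = 0
  c_4 = -2*-11 + 2*29 + -2*30 + 0*-41 + -6*0 + 0*14 + 0*-14 + -1*16 = 4
  c_5 = -4*-11 + 3*29 + -4*30 + 0*-41 + -12*0 + 2*14 + 0*-14 + -2*16 = 7
  c_6 = 8*-11 + -7*29 + 9*30 + 0*-41 + 24*0 + -3*14 + 0*-14 + 4*16 = 1
  c_7 = 0*-11 + -1*29 + 1*30 + 0*-41 + 0*0 + 0*14 + 0*-14 + 0*16 = 1
  c_8 = 0*-11 + -2*29 + 2*30 + 1*-41 + -3*0 + 1*14 + -1*-14 + 1*16 = 5
Writing each c_i in base p = 3:
  c_1 = 2 = 2·3^0
  c_2 = 7 = 1·3^0 + 2·3^1
  c_3 = 0
  c_4 = 4 = 1·3^0 + 1·3^1
  c_5 = 7 = 1·3^0 + 2·3^1
  c_6 = 1 = 1·3^0
  c_7 = 1 = 1·3^0
  c_8 = 5 = 2·3^0 + 1·3^1
p-restricted factor λ_0 = (2, 1, 0, 1, 1, 1, 1, 2)
p-restricted factor λ_1 = (0, 2, 0, 1, 2, 0, 0, 1)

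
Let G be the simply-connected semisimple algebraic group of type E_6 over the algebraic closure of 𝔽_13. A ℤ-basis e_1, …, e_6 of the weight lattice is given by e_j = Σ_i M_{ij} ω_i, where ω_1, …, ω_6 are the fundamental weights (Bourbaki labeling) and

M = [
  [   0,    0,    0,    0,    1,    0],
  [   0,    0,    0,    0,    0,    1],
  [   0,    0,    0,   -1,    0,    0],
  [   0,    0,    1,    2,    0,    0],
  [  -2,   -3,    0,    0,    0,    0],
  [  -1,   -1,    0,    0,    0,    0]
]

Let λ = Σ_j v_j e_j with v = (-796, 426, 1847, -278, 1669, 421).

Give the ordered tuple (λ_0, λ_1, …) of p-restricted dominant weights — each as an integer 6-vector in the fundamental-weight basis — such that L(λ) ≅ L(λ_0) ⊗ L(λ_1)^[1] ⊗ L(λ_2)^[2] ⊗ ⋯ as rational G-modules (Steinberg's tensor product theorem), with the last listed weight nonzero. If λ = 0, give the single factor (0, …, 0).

ω-coordinates c = M·v, v = (-796, 426, 1847, -278, 1669, 421):
  c_1 = (0)·(-796) + (0)·(426) + (0)·(1847) + (0)·(-278) + (1)·(1669) + (0)·(421) = 1669
  c_2 = (0)·(-796) + (0)·(426) + (0)·(1847) + (0)·(-278) + (0)·(1669) + (1)·(421) = 421
  c_3 = (0)·(-796) + (0)·(426) + (0)·(1847) + (-1)·(-278) + (0)·(1669) + (0)·(421) = 278
  c_4 = (0)·(-796) + (0)·(426) + (1)·(1847) + (2)·(-278) + (0)·(1669) + (0)·(421) = 1291
  c_5 = (-2)·(-796) + (-3)·(426) + (0)·(1847) + (0)·(-278) + (0)·(1669) + (0)·(421) = 314
  c_6 = (-1)·(-796) + (-1)·(426) + (0)·(1847) + (0)·(-278) + (0)·(1669) + (0)·(421) = 370
p = 13; digits c_i = Σ_j d_{ij}·13^j, 0 ≤ d_{ij} < 13:
  c_1 = 1669 = 5·13^0 + 11·13^1 + 9·13^2
  c_2 = 421 = 5·13^0 + 6·13^1 + 2·13^2
  c_3 = 278 = 5·13^0 + 8·13^1 + 1·13^2
  c_4 = 1291 = 4·13^0 + 8·13^1 + 7·13^2
  c_5 = 314 = 2·13^0 + 11·13^1 + 1·13^2
  c_6 = 370 = 6·13^0 + 2·13^1 + 2·13^2
λ_0 = (5, 5, 5, 4, 2, 6)
λ_1 = (11, 6, 8, 8, 11, 2)
λ_2 = (9, 2, 1, 7, 1, 2)

((5, 5, 5, 4, 2, 6), (11, 6, 8, 8, 11, 2), (9, 2, 1, 7, 1, 2))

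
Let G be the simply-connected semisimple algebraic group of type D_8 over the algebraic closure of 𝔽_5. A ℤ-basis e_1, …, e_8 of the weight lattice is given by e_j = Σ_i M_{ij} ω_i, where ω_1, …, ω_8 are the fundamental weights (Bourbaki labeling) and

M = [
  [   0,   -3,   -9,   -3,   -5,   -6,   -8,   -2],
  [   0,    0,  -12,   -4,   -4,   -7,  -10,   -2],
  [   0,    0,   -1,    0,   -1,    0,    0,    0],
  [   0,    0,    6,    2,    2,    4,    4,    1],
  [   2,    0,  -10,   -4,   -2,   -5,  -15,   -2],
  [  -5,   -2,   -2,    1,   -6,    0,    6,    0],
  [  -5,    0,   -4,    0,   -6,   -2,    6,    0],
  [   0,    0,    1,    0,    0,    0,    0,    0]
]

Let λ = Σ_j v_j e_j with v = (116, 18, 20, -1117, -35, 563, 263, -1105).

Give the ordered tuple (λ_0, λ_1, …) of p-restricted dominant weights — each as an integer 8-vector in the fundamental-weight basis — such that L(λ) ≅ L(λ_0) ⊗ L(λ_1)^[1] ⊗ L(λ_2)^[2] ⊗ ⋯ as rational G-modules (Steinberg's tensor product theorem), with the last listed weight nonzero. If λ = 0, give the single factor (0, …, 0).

In the fundamental-weight basis, λ has coordinates c = M·v (v = (116, 18, 20, -1117, -35, 563, 263, -1105)):
  c_1 = 0*116 + -3*18 + -9*20 + -3*-1117 + -5*-35 + -6*563 + -8*263 + -2*-1105 = 20
  c_2 = 0*116 + 0*18 + -12*20 + -4*-1117 + -4*-35 + -7*563 + -10*263 + -2*-1105 = 7
  c_3 = 0*116 + 0*18 + -1*20 + 0*-1117 + -1*-35 + 0*563 + 0*263 + 0*-1105 = 15
  c_4 = 0*116 + 0*18 + 6*20 + 2*-1117 + 2*-35 + 4*563 + 4*263 + 1*-1105 = 15
  c_5 = 2*116 + 0*18 + -10*20 + -4*-1117 + -2*-35 + -5*563 + -15*263 + -2*-1105 = 20
  c_6 = -5*116 + -2*18 + -2*20 + 1*-1117 + -6*-35 + 0*563 + 6*263 + 0*-1105 = 15
  c_7 = -5*116 + 0*18 + -4*20 + 0*-1117 + -6*-35 + -2*563 + 6*263 + 0*-1105 = 2
  c_8 = 0*116 + 0*18 + 1*20 + 0*-1117 + 0*-35 + 0*563 + 0*263 + 0*-1105 = 20
p = 5; digits c_i = Σ_j d_{ij}·5^j, 0 ≤ d_{ij} < 5:
  c_1 = 20 = 0·5^0 + 4·5^1
  c_2 = 7 = 2·5^0 + 1·5^1
  c_3 = 15 = 0·5^0 + 3·5^1
  c_4 = 15 = 0·5^0 + 3·5^1
  c_5 = 20 = 0·5^0 + 4·5^1
  c_6 = 15 = 0·5^0 + 3·5^1
  c_7 = 2 = 2·5^0
  c_8 = 20 = 0·5^0 + 4·5^1
λ_0 = (0, 2, 0, 0, 0, 0, 2, 0)
λ_1 = (4, 1, 3, 3, 4, 3, 0, 4)

((0, 2, 0, 0, 0, 0, 2, 0), (4, 1, 3, 3, 4, 3, 0, 4))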